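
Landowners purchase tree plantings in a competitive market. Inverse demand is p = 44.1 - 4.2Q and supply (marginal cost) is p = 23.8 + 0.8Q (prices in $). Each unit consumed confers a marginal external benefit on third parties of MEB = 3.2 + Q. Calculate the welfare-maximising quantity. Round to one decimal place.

Social marginal benefit = demand + MEB = 47.3 - 3.2Q.
Set SMB = MC: 47.3 - 3.2Q = 23.8 + 0.8Q → Q* = 5.8750.

Q* = 5.9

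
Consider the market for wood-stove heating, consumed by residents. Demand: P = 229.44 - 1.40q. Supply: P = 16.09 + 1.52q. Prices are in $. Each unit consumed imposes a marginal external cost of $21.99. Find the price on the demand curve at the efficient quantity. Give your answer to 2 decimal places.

Social marginal benefit = demand − MEC = 207.45 - 1.40q.
Set SMB = MC: 207.45 - 1.40q = 16.09 + 1.52q → q* = 65.5342.
Consumer price on the demand curve at q*: 229.44 − 1.40×65.5342 = 137.6921.

P = $137.69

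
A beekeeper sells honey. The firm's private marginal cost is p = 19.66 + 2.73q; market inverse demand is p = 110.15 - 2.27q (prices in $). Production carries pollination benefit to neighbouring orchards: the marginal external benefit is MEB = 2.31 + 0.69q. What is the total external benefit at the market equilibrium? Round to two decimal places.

Market equilibrium (private): 19.66 + 2.73q = 110.15 - 2.27q → q_m = 18.0980.
Total external benefit = ∫₀^{q_m} (2.31 + 0.69q) dq = 2.31×18.0980 + ½×0.69×18.0980² = 154.8069.

$154.81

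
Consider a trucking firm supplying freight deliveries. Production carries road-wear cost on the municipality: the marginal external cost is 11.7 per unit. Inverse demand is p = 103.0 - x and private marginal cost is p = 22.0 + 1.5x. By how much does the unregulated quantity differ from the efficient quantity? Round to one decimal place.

Market equilibrium (private): 22.0 + 1.5x = 103.0 - x → x_m = 32.4000.
Social marginal cost = private MC + MEC = 33.7 + 1.5x.
Set SMC = demand: 33.7 + 1.5x = 103.0 - x → x* = 27.7200.
Gap = |32.4000 − 27.7200| = 4.6800.

4.7 units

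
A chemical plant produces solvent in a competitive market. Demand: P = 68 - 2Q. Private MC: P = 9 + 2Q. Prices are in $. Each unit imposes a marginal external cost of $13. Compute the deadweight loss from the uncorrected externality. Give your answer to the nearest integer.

Market equilibrium (private): 9 + 2Q = 68 - 2Q → Q_m = 14.7500.
Social marginal cost = private MC + MEC = 22 + 2Q.
Set SMC = demand: 22 + 2Q = 68 - 2Q → Q* = 11.5000.
Height of the DWL triangle at Q_m is SMC(Q_m) − demand(Q_m) = MEC(Q_m) = 13.0000.
DWL = ½ × 3.2500 × 13.0000 = 21.1250.

DWL = $21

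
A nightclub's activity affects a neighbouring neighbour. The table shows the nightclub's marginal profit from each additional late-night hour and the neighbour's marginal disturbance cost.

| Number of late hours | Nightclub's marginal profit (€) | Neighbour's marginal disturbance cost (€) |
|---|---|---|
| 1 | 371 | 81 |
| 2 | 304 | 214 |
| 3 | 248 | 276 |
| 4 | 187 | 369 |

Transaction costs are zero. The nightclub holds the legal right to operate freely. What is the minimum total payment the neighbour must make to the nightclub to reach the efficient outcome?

€435

Left alone the nightclub would choose level 4 (marginal profit stays positive).
Efficient level: k* = 2 (marginal profit ≥ marginal disturbance cost through 2).
The neighbour must at least cover the nightclub's forgone profit from cutting 4→2: 248 + 187 = 435.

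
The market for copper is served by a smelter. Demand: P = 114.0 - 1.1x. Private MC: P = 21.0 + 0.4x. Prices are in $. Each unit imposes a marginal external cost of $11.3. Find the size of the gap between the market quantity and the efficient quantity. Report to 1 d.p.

Market equilibrium (private): 21.0 + 0.4x = 114.0 - 1.1x → x_m = 62.0000.
Social marginal cost = private MC + MEC = 32.3 + 0.4x.
Set SMC = demand: 32.3 + 0.4x = 114.0 - 1.1x → x* = 54.4667.
Gap = |62.0000 − 54.4667| = 7.5333.

7.5 units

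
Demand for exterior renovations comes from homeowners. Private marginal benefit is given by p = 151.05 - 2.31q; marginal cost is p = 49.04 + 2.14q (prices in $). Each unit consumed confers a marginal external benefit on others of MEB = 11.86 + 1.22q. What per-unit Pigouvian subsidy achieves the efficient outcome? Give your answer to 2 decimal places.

subsidy = $54.87 per unit

Social marginal benefit = demand + MEB = 162.91 - 1.09q.
Set SMB = MC: 162.91 - 1.09q = 49.04 + 2.14q → q* = 35.2539.
The Pigouvian subsidy equals MEB at q*: 11.86 + 1.22×35.2539 = 54.8698.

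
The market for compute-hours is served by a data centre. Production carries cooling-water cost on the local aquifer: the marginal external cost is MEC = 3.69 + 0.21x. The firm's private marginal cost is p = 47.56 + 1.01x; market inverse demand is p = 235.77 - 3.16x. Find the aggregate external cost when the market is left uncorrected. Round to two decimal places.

380.44

Market equilibrium (private): 47.56 + 1.01x = 235.77 - 3.16x → x_m = 45.1343.
Total external cost = ∫₀^{x_m} (3.69 + 0.21x) dx = 3.69×45.1343 + ½×0.21×45.1343² = 380.4416.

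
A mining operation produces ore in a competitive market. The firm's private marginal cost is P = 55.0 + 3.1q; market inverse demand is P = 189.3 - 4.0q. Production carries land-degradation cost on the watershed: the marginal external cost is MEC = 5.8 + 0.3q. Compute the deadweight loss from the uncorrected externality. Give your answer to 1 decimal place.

DWL = 8.9

Market equilibrium (private): 55.0 + 3.1q = 189.3 - 4.0q → q_m = 18.9155.
Social marginal cost = private MC + MEC = 60.8 + 3.4q.
Set SMC = demand: 60.8 + 3.4q = 189.3 - 4.0q → q* = 17.3649.
The welfare-loss triangle has base |q_m − q*| and height MEC(q_m) (the vertical gap between SMC and demand is zero at q* and MEC at q_m).
DWL = ½ × 1.5506 × 11.4746 = 8.8963.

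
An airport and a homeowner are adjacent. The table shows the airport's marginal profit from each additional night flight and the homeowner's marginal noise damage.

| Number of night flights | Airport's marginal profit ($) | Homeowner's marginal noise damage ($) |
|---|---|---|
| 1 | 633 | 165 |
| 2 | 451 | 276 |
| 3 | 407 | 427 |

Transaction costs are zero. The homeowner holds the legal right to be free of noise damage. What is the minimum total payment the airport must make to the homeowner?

Efficient level: marginal profit ≥ marginal noise damage through level 2, so k* = 2.
With the homeowner holding the right, the airport must at least compensate total damage at k*: 165 + 276 = 441.

$441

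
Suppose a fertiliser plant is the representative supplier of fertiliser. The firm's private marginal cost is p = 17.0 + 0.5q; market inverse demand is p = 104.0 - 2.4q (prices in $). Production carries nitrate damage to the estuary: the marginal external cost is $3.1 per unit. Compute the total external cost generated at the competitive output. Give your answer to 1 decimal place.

Market equilibrium (private): 17.0 + 0.5q = 104.0 - 2.4q → q_m = 30.0000.
Total external cost = MEC × q_m = 3.1 × 30.0000 = 93.0000.

$93.0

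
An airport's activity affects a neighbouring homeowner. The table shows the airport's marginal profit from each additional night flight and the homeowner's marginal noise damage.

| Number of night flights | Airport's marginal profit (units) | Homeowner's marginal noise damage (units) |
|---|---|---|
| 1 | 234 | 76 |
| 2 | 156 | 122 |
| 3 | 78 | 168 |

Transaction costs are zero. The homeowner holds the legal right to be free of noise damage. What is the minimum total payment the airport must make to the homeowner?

Efficient level: marginal profit ≥ marginal noise damage through level 2, so k* = 2.
With the homeowner holding the right, the airport must at least compensate total damage at k*: 76 + 122 = 198.

198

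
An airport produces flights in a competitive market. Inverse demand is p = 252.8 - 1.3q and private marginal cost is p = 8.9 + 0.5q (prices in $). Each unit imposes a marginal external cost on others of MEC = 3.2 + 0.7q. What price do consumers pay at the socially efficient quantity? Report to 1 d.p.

P = $127.6

Social marginal cost = private MC + MEC = 12.1 + 1.2q.
Set SMC = demand: 12.1 + 1.2q = 252.8 - 1.3q → q* = 96.2800.
Consumer price on the demand curve at q*: 252.8 − 1.3×96.2800 = 127.6360.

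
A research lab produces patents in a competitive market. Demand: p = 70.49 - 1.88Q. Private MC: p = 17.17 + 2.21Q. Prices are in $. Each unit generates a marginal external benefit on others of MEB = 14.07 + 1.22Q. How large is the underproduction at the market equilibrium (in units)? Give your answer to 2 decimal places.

Market equilibrium (private): 17.17 + 2.21Q = 70.49 - 1.88Q → Q_m = 13.0367.
Social marginal cost = private MC − MEB = 3.10 + 0.99Q.
Set SMC = demand: 3.10 + 0.99Q = 70.49 - 1.88Q → Q* = 23.4808.
Gap = |13.0367 − 23.4808| = 10.4441.

10.44 units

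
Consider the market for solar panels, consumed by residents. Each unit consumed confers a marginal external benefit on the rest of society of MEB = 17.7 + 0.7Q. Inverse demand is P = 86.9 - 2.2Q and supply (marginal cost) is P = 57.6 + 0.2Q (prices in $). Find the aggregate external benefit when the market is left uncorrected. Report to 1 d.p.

Market equilibrium (private): 57.6 + 0.2Q = 86.9 - 2.2Q → Q_m = 12.2083.
Total external benefit = ∫₀^{Q_m} (17.7 + 0.7Q) dQ = 17.7×12.2083 + ½×0.7×12.2083² = 268.2518.

$268.3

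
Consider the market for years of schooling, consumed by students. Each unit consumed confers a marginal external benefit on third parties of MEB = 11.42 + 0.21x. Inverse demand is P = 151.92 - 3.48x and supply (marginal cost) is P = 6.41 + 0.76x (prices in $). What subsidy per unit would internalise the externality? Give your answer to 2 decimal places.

subsidy = $19.60 per unit

Social marginal benefit = demand + MEB = 163.34 - 3.27x.
Set SMB = MC: 163.34 - 3.27x = 6.41 + 0.76x → x* = 38.9404.
The Pigouvian subsidy equals MEB at x*: 11.42 + 0.21×38.9404 = 19.5975.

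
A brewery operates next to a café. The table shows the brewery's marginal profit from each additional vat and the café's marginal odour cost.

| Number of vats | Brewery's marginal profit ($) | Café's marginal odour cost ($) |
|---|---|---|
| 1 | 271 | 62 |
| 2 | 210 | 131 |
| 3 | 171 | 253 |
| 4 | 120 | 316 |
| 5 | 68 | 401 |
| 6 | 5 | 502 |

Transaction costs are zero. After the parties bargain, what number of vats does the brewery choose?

2

Bargaining reaches the level where marginal profit last exceeds marginal odour cost.
That holds through level 2 (210 ≥ 131) but not at 3 (171 < 253).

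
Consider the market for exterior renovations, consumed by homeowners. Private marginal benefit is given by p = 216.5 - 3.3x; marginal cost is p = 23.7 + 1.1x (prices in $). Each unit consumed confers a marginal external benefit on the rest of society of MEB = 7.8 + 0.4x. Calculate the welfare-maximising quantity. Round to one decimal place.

Social marginal benefit = demand + MEB = 224.3 - 2.9x.
Set SMB = MC: 224.3 - 2.9x = 23.7 + 1.1x → x* = 50.1500.

x* = 50.2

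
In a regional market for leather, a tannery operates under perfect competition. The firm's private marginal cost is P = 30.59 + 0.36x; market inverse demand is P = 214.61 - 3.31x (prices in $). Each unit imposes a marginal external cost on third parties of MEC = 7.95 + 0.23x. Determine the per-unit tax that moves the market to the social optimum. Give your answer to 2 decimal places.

Social marginal cost = private MC + MEC = 38.54 + 0.59x.
Set SMC = demand: 38.54 + 0.59x = 214.61 - 3.31x → x* = 45.1462.
The Pigouvian tax equals MEC at x*: 7.95 + 0.23×45.1462 = 18.3336.

tax = $18.33 per unit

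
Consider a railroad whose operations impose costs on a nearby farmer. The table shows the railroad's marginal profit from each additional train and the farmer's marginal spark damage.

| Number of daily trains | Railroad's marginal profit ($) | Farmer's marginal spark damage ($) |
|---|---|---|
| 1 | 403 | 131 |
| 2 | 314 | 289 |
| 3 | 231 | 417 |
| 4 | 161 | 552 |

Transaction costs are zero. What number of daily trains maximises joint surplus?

Bargaining reaches the level where marginal profit last exceeds marginal spark damage.
That holds through level 2 (314 ≥ 289) but not at 3 (231 < 417).

2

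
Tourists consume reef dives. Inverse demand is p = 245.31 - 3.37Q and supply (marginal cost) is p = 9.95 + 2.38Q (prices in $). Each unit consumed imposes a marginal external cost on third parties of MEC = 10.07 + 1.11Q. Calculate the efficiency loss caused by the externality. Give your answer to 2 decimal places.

DWL = $224.55

Market equilibrium (private): 9.95 + 2.38Q = 245.31 - 3.37Q → Q_m = 40.9322.
Social marginal benefit = demand − MEC = 235.24 - 4.48Q.
Set SMB = MC: 235.24 - 4.48Q = 9.95 + 2.38Q → Q* = 32.8411.
Height of the DWL triangle at Q_m is MC(Q_m) − SMB(Q_m) = MEC(Q_m) = 55.5047.
DWL = ½ × 8.0911 × 55.5047 = 224.5470.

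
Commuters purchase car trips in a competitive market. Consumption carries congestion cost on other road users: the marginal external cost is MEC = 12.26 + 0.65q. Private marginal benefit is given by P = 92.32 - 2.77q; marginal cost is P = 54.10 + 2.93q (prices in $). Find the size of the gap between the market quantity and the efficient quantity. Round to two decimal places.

Market equilibrium (private): 54.10 + 2.93q = 92.32 - 2.77q → q_m = 6.7053.
Social marginal benefit = demand − MEC = 80.06 - 3.42q.
Set SMB = MC: 80.06 - 3.42q = 54.10 + 2.93q → q* = 4.0882.
Gap = |6.7053 − 4.0882| = 2.6171.

2.62 units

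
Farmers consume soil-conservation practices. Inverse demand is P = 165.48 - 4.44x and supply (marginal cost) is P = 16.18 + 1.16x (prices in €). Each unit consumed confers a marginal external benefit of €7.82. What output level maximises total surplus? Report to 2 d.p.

Social marginal benefit = demand + MEB = 173.30 - 4.44x.
Set SMB = MC: 173.30 - 4.44x = 16.18 + 1.16x → x* = 28.0571.

x* = 28.06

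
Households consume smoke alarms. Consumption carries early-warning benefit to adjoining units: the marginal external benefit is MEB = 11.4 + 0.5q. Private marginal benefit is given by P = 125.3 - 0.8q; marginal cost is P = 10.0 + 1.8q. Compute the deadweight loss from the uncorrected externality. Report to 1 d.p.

DWL = 268.4

Market equilibrium (private): 10.0 + 1.8q = 125.3 - 0.8q → q_m = 44.3462.
Social marginal benefit = demand + MEB = 136.7 - 0.3q.
Set SMB = MC: 136.7 - 0.3q = 10.0 + 1.8q → q* = 60.3333.
Between q* and q_m the wedge SMB − MC runs linearly from 0 to MEB(q_m), so the loss is a triangle.
DWL = ½ × 15.9871 × 33.5731 = 268.3683.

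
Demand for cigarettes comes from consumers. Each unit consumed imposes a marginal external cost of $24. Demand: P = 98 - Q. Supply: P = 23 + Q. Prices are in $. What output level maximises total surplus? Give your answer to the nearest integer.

Social marginal benefit = demand − MEC = 74 - Q.
Set SMB = MC: 74 - Q = 23 + Q → Q* = 25.5000.

Q* = 26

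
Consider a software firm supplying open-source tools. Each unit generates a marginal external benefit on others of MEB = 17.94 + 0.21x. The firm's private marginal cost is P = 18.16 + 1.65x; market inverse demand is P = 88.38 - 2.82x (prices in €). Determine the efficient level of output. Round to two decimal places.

Social marginal cost = private MC − MEB = 0.22 + 1.44x.
Set SMC = demand: 0.22 + 1.44x = 88.38 - 2.82x → x* = 20.6948.

x* = 20.69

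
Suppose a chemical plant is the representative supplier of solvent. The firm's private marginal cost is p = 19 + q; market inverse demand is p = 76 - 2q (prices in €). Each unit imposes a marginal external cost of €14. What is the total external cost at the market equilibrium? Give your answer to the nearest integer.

€266

Market equilibrium (private): 19 + q = 76 - 2q → q_m = 19.0000.
Total external cost = MEC × q_m = 14 × 19.0000 = 266.0000.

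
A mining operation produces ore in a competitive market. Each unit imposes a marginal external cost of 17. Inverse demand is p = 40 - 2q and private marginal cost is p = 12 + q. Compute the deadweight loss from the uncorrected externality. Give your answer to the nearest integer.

DWL = 48

Market equilibrium (private): 12 + q = 40 - 2q → q_m = 9.3333.
Social marginal cost = private MC + MEC = 29 + q.
Set SMC = demand: 29 + q = 40 - 2q → q* = 3.6667.
The welfare-loss triangle has base |q_m − q*| and height MEC(q_m) (the vertical gap between SMC and demand is zero at q* and MEC at q_m).
DWL = ½ × 5.6666 × 17.0000 = 48.1661.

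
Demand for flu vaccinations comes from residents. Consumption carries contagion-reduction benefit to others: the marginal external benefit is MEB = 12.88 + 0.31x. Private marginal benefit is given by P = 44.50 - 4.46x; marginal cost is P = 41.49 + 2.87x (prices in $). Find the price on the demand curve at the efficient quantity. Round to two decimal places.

P = $34.40

Social marginal benefit = demand + MEB = 57.38 - 4.15x.
Set SMB = MC: 57.38 - 4.15x = 41.49 + 2.87x → x* = 2.2635.
Consumer price on the demand curve at x*: 44.50 − 4.46×2.2635 = 34.4048.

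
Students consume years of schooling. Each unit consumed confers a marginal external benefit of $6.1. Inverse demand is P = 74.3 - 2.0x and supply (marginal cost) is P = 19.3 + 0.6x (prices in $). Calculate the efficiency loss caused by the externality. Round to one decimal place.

DWL = $7.2

Market equilibrium (private): 19.3 + 0.6x = 74.3 - 2.0x → x_m = 21.1538.
Social marginal benefit = demand + MEB = 80.4 - 2.0x.
Set SMB = MC: 80.4 - 2.0x = 19.3 + 0.6x → x* = 23.5000.
The loss is the area between SMB and MC from x* to x_m; with linear curves that's a triangle of height MEB(x_m).
DWL = ½ × 2.3462 × 6.1000 = 7.1559.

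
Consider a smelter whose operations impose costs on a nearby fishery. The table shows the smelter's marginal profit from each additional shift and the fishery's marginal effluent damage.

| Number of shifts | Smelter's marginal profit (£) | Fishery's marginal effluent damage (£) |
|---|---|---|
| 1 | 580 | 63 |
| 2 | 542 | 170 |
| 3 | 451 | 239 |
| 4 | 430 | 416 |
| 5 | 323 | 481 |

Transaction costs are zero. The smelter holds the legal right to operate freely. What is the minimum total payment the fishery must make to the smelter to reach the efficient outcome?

Left alone the smelter would choose level 5 (marginal profit stays positive).
Efficient level: k* = 4 (marginal profit ≥ marginal effluent damage through 4).
The fishery must at least cover the smelter's forgone profit from cutting 5→4: 323 = 323.

£323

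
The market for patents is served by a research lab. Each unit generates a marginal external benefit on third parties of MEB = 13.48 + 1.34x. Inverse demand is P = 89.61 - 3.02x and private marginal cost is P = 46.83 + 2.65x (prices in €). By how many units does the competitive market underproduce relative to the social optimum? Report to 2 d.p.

Market equilibrium (private): 46.83 + 2.65x = 89.61 - 3.02x → x_m = 7.5450.
Social marginal cost = private MC − MEB = 33.35 + 1.31x.
Set SMC = demand: 33.35 + 1.31x = 89.61 - 3.02x → x* = 12.9931.
Gap = |7.5450 − 12.9931| = 5.4481.

5.45 units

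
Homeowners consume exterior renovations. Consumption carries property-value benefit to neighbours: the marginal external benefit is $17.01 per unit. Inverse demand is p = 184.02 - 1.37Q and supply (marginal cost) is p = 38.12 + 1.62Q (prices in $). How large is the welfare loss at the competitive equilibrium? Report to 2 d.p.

DWL = $48.38

Market equilibrium (private): 38.12 + 1.62Q = 184.02 - 1.37Q → Q_m = 48.7960.
Social marginal benefit = demand + MEB = 201.03 - 1.37Q.
Set SMB = MC: 201.03 - 1.37Q = 38.12 + 1.62Q → Q* = 54.4849.
Between Q* and Q_m the wedge SMB − MC runs linearly from 0 to MEB(Q_m), so the loss is a triangle.
DWL = ½ × 5.6889 × 17.0100 = 48.3841.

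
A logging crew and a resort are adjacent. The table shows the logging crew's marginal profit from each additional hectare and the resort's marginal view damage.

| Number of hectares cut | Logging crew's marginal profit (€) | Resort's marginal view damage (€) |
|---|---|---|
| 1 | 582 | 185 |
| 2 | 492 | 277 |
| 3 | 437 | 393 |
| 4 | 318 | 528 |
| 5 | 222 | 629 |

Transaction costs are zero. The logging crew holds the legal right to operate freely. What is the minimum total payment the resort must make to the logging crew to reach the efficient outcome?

€540

Left alone the logging crew would choose level 5 (marginal profit stays positive).
Efficient level: k* = 3 (marginal profit ≥ marginal view damage through 3).
The resort must at least cover the logging crew's forgone profit from cutting 5→3: 318 + 222 = 540.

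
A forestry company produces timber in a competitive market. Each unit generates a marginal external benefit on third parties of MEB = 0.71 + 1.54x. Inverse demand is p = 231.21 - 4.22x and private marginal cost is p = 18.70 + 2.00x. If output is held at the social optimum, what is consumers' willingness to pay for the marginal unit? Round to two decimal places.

P = 38.95

Social marginal cost = private MC − MEB = 17.99 + 0.46x.
Set SMC = demand: 17.99 + 0.46x = 231.21 - 4.22x → x* = 45.5598.
Consumer price on the demand curve at x*: 231.21 − 4.22×45.5598 = 38.9476.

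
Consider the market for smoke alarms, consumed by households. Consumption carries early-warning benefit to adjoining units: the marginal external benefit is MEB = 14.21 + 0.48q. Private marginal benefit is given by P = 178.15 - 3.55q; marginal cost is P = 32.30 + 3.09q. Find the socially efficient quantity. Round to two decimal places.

q* = 25.98

Social marginal benefit = demand + MEB = 192.36 - 3.07q.
Set SMB = MC: 192.36 - 3.07q = 32.30 + 3.09q → q* = 25.9838.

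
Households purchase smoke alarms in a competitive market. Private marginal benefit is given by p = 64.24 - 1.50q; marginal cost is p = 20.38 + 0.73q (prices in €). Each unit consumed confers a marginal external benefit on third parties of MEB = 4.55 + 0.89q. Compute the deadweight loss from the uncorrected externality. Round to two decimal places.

DWL = €181.50

Market equilibrium (private): 20.38 + 0.73q = 64.24 - 1.50q → q_m = 19.6682.
Social marginal benefit = demand + MEB = 68.79 - 0.61q.
Set SMB = MC: 68.79 - 0.61q = 20.38 + 0.73q → q* = 36.1269.
The welfare-loss triangle has base |q_m − q*| and height MEB(q_m) (the vertical gap between SMB and MC is zero at q* and MEB at q_m).
DWL = ½ × 16.4587 × 22.0547 = 181.4958.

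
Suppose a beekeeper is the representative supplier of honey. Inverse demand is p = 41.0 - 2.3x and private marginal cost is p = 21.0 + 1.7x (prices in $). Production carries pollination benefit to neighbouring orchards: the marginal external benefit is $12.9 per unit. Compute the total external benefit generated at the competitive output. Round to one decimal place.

Market equilibrium (private): 21.0 + 1.7x = 41.0 - 2.3x → x_m = 5.0000.
Total external benefit = MEB × x_m = 12.9 × 5.0000 = 64.5000.

$64.5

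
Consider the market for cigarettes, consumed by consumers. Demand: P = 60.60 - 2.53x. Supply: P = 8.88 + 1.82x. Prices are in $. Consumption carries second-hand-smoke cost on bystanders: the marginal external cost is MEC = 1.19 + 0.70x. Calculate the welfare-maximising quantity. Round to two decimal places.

x* = 10.01

Social marginal benefit = demand − MEC = 59.41 - 3.23x.
Set SMB = MC: 59.41 - 3.23x = 8.88 + 1.82x → x* = 10.0059.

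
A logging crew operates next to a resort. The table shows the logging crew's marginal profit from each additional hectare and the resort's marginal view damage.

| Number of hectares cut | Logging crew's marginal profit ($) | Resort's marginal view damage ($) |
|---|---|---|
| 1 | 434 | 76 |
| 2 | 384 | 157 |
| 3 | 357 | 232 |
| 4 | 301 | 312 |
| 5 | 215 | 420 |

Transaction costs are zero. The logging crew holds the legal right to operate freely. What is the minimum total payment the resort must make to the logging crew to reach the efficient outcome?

Left alone the logging crew would choose level 5 (marginal profit stays positive).
Efficient level: k* = 3 (marginal profit ≥ marginal view damage through 3).
The resort must at least cover the logging crew's forgone profit from cutting 5→3: 301 + 215 = 516.

$516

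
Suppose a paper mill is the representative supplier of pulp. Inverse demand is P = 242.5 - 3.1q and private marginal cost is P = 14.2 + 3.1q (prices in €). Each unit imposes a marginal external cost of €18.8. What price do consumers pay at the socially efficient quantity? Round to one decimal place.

P = €137.8

Social marginal cost = private MC + MEC = 33.0 + 3.1q.
Set SMC = demand: 33.0 + 3.1q = 242.5 - 3.1q → q* = 33.7903.
Consumer price on the demand curve at q*: 242.5 − 3.1×33.7903 = 137.7501.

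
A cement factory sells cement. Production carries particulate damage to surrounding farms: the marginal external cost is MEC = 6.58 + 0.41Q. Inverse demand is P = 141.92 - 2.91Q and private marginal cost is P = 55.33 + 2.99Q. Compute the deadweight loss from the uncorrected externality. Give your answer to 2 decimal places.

Market equilibrium (private): 55.33 + 2.99Q = 141.92 - 2.91Q → Q_m = 14.6763.
Social marginal cost = private MC + MEC = 61.91 + 3.40Q.
Set SMC = demand: 61.91 + 3.40Q = 141.92 - 2.91Q → Q* = 12.6799.
Between Q* and Q_m the wedge SMC − demand runs linearly from 0 to MEC(Q_m), so the loss is a triangle.
DWL = ½ × 1.9964 × 12.5973 = 12.5746.

DWL = 12.57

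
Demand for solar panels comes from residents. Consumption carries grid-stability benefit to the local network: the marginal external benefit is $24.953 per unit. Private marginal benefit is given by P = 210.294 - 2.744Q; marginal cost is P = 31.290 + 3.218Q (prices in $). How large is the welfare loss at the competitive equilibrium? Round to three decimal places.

DWL = $52.218

Market equilibrium (private): 31.290 + 3.218Q = 210.294 - 2.744Q → Q_m = 30.0242.
Social marginal benefit = demand + MEB = 235.247 - 2.744Q.
Set SMB = MC: 235.247 - 2.744Q = 31.290 + 3.218Q → Q* = 34.2095.
The loss is the area between SMB and MC from Q* to Q_m; with linear curves that's a triangle of height MEB(Q_m).
DWL = ½ × 4.1853 × 24.9530 = 52.2179.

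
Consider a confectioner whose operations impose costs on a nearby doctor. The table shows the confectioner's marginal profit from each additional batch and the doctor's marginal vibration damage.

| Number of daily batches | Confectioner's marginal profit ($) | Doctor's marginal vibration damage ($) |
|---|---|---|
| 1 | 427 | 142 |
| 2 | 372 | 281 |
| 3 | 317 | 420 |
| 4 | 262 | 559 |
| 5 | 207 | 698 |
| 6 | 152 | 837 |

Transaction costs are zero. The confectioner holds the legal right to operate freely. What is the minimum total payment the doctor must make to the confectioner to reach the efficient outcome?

Left alone the confectioner would choose level 6 (marginal profit stays positive).
Efficient level: k* = 2 (marginal profit ≥ marginal vibration damage through 2).
The doctor must at least cover the confectioner's forgone profit from cutting 6→2: 317 + 262 + 207 + 152 = 938.

$938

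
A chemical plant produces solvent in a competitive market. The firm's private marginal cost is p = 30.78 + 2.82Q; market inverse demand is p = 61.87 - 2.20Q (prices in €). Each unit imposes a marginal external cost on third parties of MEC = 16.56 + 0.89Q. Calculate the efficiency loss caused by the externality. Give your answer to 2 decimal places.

DWL = €41.22

Market equilibrium (private): 30.78 + 2.82Q = 61.87 - 2.20Q → Q_m = 6.1932.
Social marginal cost = private MC + MEC = 47.34 + 3.71Q.
Set SMC = demand: 47.34 + 3.71Q = 61.87 - 2.20Q → Q* = 2.4585.
Height of the DWL triangle at Q_m is SMC(Q_m) − demand(Q_m) = MEC(Q_m) = 22.0720.
DWL = ½ × 3.7347 × 22.0720 = 41.2161.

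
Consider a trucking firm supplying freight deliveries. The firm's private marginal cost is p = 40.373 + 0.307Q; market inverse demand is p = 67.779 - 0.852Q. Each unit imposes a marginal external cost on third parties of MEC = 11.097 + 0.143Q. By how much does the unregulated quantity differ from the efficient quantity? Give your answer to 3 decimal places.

Market equilibrium (private): 40.373 + 0.307Q = 67.779 - 0.852Q → Q_m = 23.6462.
Social marginal cost = private MC + MEC = 51.470 + 0.450Q.
Set SMC = demand: 51.470 + 0.450Q = 67.779 - 0.852Q → Q* = 12.5261.
Gap = |23.6462 − 12.5261| = 11.1201.

11.120 units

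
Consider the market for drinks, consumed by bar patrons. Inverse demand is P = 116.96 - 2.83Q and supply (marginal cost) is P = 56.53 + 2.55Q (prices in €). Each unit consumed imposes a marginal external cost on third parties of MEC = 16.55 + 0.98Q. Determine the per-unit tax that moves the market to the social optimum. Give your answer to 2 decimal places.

Social marginal benefit = demand − MEC = 100.41 - 3.81Q.
Set SMB = MC: 100.41 - 3.81Q = 56.53 + 2.55Q → Q* = 6.8994.
The Pigouvian tax equals MEC at Q*: 16.55 + 0.98×6.8994 = 23.3114.

tax = €23.31 per unit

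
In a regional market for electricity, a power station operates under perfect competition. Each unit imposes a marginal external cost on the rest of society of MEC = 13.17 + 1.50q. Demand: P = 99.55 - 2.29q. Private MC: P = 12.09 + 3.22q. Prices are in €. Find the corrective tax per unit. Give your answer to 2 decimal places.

tax = €29.07 per unit

Social marginal cost = private MC + MEC = 25.26 + 4.72q.
Set SMC = demand: 25.26 + 4.72q = 99.55 - 2.29q → q* = 10.5977.
The Pigouvian tax equals MEC at q*: 13.17 + 1.50×10.5977 = 29.0666.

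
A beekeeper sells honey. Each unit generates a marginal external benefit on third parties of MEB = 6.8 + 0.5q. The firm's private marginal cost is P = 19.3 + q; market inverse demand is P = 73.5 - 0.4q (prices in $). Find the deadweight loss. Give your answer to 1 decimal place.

Market equilibrium (private): 19.3 + q = 73.5 - 0.4q → q_m = 38.7143.
Social marginal cost = private MC − MEB = 12.5 + 0.5q.
Set SMC = demand: 12.5 + 0.5q = 73.5 - 0.4q → q* = 67.7778.
Height of the DWL triangle at q_m is demand(q_m) − SMC(q_m) = MEB(q_m) = 26.1571.
DWL = ½ × 29.0635 × 26.1571 = 380.1084.

DWL = $380.1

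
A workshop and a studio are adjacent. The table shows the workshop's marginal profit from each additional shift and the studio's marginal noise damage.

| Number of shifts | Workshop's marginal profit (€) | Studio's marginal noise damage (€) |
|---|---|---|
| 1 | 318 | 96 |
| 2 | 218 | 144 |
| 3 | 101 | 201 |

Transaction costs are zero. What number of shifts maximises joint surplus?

Bargaining reaches the level where marginal profit last exceeds marginal noise damage.
That holds through level 2 (218 ≥ 144) but not at 3 (101 < 201).

2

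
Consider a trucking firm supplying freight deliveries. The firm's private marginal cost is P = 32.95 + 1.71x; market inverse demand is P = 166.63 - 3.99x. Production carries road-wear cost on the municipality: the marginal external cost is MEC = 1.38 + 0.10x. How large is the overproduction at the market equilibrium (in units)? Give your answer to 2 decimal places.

0.64 units

Market equilibrium (private): 32.95 + 1.71x = 166.63 - 3.99x → x_m = 23.4526.
Social marginal cost = private MC + MEC = 34.33 + 1.81x.
Set SMC = demand: 34.33 + 1.81x = 166.63 - 3.99x → x* = 22.8103.
Gap = |23.4526 − 22.8103| = 0.6423.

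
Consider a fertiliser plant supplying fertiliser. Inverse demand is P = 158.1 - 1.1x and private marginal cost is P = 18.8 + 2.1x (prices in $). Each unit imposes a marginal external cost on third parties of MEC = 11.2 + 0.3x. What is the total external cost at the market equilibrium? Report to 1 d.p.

Market equilibrium (private): 18.8 + 2.1x = 158.1 - 1.1x → x_m = 43.5313.
Total external cost = ∫₀^{x_m} (11.2 + 0.3x) dx = 11.2×43.5313 + ½×0.3×43.5313² = 771.7967.

$771.8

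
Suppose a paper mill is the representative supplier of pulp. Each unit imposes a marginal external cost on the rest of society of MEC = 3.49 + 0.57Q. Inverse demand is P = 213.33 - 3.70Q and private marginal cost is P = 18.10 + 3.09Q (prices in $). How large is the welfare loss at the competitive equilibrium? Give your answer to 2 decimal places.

Market equilibrium (private): 18.10 + 3.09Q = 213.33 - 3.70Q → Q_m = 28.7526.
Social marginal cost = private MC + MEC = 21.59 + 3.66Q.
Set SMC = demand: 21.59 + 3.66Q = 213.33 - 3.70Q → Q* = 26.0516.
Height of the DWL triangle at Q_m is SMC(Q_m) − demand(Q_m) = MEC(Q_m) = 19.8790.
DWL = ½ × 2.7010 × 19.8790 = 26.8466.

DWL = $26.85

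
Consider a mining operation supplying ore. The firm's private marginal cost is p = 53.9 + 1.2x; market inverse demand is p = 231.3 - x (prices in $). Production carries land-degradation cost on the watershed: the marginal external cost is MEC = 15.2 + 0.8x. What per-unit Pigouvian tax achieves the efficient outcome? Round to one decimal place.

Social marginal cost = private MC + MEC = 69.1 + 2.0x.
Set SMC = demand: 69.1 + 2.0x = 231.3 - x → x* = 54.0667.
The Pigouvian tax equals MEC at x*: 15.2 + 0.8×54.0667 = 58.4534.

tax = $58.5 per unit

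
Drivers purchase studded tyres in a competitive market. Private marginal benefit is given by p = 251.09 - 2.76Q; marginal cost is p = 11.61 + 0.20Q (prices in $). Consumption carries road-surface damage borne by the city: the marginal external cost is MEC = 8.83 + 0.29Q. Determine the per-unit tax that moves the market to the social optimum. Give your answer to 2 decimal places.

Social marginal benefit = demand − MEC = 242.26 - 3.05Q.
Set SMB = MC: 242.26 - 3.05Q = 11.61 + 0.20Q → Q* = 70.9692.
The Pigouvian tax equals MEC at Q*: 8.83 + 0.29×70.9692 = 29.4111.

tax = $29.41 per unit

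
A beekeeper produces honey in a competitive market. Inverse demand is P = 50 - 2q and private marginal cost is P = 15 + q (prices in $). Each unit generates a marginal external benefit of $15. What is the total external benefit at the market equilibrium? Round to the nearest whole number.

$175

Market equilibrium (private): 15 + q = 50 - 2q → q_m = 11.6667.
Total external benefit = MEB × q_m = 15 × 11.6667 = 175.0005.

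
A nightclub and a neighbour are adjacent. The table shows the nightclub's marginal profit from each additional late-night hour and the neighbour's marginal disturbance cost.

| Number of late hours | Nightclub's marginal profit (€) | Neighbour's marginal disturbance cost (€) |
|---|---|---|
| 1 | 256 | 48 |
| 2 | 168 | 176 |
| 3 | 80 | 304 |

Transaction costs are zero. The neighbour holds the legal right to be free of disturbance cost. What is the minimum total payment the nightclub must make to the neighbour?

€48

Efficient level: marginal profit ≥ marginal disturbance cost through level 1, so k* = 1.
With the neighbour holding the right, the nightclub must at least compensate total damage at k*: 48 = 48.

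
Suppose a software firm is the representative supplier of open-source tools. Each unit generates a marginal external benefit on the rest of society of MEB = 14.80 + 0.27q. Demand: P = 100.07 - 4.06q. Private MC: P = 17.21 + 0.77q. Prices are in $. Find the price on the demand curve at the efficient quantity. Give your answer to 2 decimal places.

P = $13.12

Social marginal cost = private MC − MEB = 2.41 + 0.50q.
Set SMC = demand: 2.41 + 0.50q = 100.07 - 4.06q → q* = 21.4167.
Consumer price on the demand curve at q*: 100.07 − 4.06×21.4167 = 13.1182.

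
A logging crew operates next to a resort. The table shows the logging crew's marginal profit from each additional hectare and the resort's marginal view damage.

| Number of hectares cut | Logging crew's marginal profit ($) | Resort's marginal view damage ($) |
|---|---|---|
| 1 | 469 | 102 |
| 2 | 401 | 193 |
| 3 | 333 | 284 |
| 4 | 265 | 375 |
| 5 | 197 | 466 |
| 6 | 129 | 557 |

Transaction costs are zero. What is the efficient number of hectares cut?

Bargaining reaches the level where marginal profit last exceeds marginal view damage.
That holds through level 3 (333 ≥ 284) but not at 4 (265 < 375).

3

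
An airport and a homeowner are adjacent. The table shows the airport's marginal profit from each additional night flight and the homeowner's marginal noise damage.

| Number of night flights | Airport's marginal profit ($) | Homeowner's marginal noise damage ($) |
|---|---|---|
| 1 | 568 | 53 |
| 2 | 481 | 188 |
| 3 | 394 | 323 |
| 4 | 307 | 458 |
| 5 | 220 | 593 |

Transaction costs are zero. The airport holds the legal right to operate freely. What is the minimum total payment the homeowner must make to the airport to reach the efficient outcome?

Left alone the airport would choose level 5 (marginal profit stays positive).
Efficient level: k* = 3 (marginal profit ≥ marginal noise damage through 3).
The homeowner must at least cover the airport's forgone profit from cutting 5→3: 307 + 220 = 527.

$527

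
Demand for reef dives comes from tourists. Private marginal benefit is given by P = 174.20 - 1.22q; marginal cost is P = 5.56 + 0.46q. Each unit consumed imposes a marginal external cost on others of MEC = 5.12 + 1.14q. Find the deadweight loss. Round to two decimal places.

Market equilibrium (private): 5.56 + 0.46q = 174.20 - 1.22q → q_m = 100.3810.
Social marginal benefit = demand − MEC = 169.08 - 2.36q.
Set SMB = MC: 169.08 - 2.36q = 5.56 + 0.46q → q* = 57.9858.
Between q* and q_m the wedge MC − SMB runs linearly from 0 to MEC(q_m), so the loss is a triangle.
DWL = ½ × 42.3952 × 119.5543 = 2534.2642.

DWL = 2534.26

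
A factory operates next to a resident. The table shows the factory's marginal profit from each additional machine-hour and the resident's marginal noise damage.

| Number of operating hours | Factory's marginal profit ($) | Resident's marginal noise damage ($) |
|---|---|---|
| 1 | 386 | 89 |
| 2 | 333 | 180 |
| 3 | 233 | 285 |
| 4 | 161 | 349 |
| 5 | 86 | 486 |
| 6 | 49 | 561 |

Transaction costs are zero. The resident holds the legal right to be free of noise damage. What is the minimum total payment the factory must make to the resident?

$269

Efficient level: marginal profit ≥ marginal noise damage through level 2, so k* = 2.
With the resident holding the right, the factory must at least compensate total damage at k*: 89 + 180 = 269.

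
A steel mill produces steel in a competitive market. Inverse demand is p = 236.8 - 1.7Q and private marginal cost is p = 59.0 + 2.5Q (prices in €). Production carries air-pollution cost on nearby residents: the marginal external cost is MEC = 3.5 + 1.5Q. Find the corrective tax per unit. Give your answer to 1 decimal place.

tax = €49.4 per unit

Social marginal cost = private MC + MEC = 62.5 + 4.0Q.
Set SMC = demand: 62.5 + 4.0Q = 236.8 - 1.7Q → Q* = 30.5789.
The Pigouvian tax equals MEC at Q*: 3.5 + 1.5×30.5789 = 49.3684.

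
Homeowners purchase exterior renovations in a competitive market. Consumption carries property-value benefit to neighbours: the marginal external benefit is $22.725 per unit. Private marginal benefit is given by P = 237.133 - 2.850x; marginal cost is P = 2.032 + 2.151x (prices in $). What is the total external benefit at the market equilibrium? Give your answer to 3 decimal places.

Market equilibrium (private): 2.032 + 2.151x = 237.133 - 2.850x → x_m = 47.0108.
Total external benefit = MEB × x_m = 22.725 × 47.0108 = 1068.3204.

$1068.320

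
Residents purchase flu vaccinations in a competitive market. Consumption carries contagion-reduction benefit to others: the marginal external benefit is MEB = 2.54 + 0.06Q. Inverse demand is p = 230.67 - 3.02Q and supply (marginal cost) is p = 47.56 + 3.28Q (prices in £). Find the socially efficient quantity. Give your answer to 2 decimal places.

Q* = 29.75

Social marginal benefit = demand + MEB = 233.21 - 2.96Q.
Set SMB = MC: 233.21 - 2.96Q = 47.56 + 3.28Q → Q* = 29.7516.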